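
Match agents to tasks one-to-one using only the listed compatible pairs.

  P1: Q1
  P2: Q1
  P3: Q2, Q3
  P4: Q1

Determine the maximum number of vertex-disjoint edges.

Unit-capacity flow: source→left, listed edges, right→sink; max matching = max flow.
Augmenting path P1→Q1 (+1); matched 1.
Augmenting path P3→Q2 (+1); matched 2.
No augmenting path remains; maximum matching = 2.
König certificate: {P3, Q1} is a vertex cover of size 2 (every listed pair touches it), so no matching can be larger.

2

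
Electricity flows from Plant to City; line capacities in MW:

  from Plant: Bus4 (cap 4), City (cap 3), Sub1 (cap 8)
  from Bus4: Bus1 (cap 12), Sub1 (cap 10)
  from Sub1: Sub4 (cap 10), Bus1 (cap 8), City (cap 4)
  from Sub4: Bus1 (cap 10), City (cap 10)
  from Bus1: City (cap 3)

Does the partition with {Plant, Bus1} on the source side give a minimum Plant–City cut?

No — its capacity is 18, but the minimum cut has capacity 15.

Given cut capacity: 4 + 8 + 3 + 3 = 18.
Augment Plant→City: bottleneck 3, flow now 3.
Augment Plant→Sub1→City: bottleneck 4, flow now 7.
Augment Plant→Bus4→Bus1→City: bottleneck 3, flow now 10.
Augment Plant→Sub1→Sub4→City: bottleneck 4, flow now 14.
Augment Plant→Bus4→Sub1→Sub4→City: bottleneck 1, flow now 15.
No augmenting path remains; maximum flow = 15.
In the residual graph, reachable from Plant: {Plant}.
Min-cut edges: Plant→Bus4 (4), Plant→Sub1 (8), Plant→City (3); capacity 4 + 8 + 3 = 15.
Cut capacity 18 exceeds the max flow 15, so it is not minimum.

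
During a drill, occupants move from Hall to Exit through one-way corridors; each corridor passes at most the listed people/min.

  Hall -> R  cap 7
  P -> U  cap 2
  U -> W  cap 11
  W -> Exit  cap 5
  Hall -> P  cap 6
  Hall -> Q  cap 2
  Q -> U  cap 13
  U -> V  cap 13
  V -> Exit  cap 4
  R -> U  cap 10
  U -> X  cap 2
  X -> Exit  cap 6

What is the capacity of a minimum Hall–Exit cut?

11

Augment Hall→P→U→V→Exit: bottleneck 2, flow now 2.
Augment Hall→Q→U→V→Exit: bottleneck 2, flow now 4.
Augment Hall→R→U→W→Exit: bottleneck 5, flow now 9.
Augment Hall→R→U→X→Exit: bottleneck 2, flow now 11.
No augmenting path remains; maximum flow = 11.
By max-flow min-cut, the minimum cut capacity equals the max flow.
In the residual graph, reachable from Hall: {Hall, P}.
Min-cut edges: Hall→Q (2), Hall→R (7), P→U (2); capacity 2 + 7 + 2 = 11.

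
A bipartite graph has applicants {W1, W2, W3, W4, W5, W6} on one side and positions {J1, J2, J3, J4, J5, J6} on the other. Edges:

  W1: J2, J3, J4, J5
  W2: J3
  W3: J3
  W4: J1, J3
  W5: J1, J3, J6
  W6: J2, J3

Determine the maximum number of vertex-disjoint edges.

Unit-capacity flow: source→left, listed edges, right→sink; max matching = max flow.
Augmenting path W1→J2 (+1); matched 1.
Augmenting path W2→J3 (+1); matched 2.
Augmenting path W4→J1 (+1); matched 3.
Augmenting path W5→J6 (+1); matched 4.
Augmenting path W6→J2→W1→J4 (+1); matched 5.
No augmenting path remains; maximum matching = 5.
König certificate: {W1, W4, W5, W6, J3} is a vertex cover of size 5 (every listed pair touches it), so no matching can be larger.

5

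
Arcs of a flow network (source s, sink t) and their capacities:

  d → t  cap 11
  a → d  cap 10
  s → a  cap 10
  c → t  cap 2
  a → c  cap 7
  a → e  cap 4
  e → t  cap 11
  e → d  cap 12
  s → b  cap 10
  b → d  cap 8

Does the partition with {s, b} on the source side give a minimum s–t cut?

Given cut capacity: 10 + 8 = 18.
Augment s→a→c→t: bottleneck 2, flow now 2.
Augment s→a→d→t: bottleneck 8, flow now 10.
Augment s→b→d→t: bottleneck 3, flow now 13.
Augment s→b→d→a→e→t: bottleneck 4, flow now 17. (uses reverse residual edge)
No augmenting path remains; maximum flow = 17.
In the residual graph, reachable from s: {s, a, b, c, d}.
Min-cut edges: a→e (4), c→t (2), d→t (11); capacity 4 + 2 + 11 = 17.
Cut capacity 18 exceeds the max flow 17, so it is not minimum.

No — its capacity is 18, but the minimum cut has capacity 17.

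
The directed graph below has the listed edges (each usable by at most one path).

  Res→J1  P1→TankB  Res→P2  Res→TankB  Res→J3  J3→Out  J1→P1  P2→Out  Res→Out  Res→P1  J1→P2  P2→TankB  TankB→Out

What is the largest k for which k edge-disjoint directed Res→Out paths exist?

4

Assign every edge capacity 1; by Menger, the answer equals the max flow.
Path Res→Out (+1); total 1.
Path Res→P2→Out (+1); total 2.
Path Res→J3→Out (+1); total 3.
Path Res→TankB→Out (+1); total 4.
No residual Res→Out path; max flow = 4.
Certifying cut of size 4: {P2→Out, Res→J3, Res→Out, TankB→Out}.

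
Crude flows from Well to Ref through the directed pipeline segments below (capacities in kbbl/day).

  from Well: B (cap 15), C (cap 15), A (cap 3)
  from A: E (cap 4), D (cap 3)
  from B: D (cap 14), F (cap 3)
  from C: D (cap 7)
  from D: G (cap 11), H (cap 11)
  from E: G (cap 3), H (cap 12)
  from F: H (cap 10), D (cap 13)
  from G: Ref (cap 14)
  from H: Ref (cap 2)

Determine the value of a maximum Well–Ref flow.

16

Augment Well→A→D→G→Ref: bottleneck 3, flow now 3.
Augment Well→B→D→G→Ref: bottleneck 8, flow now 11.
Augment Well→B→D→H→Ref: bottleneck 2, flow now 13.
Augment Well→B→D→A→E→G→Ref: bottleneck 3, flow now 16. (uses reverse residual edge)
No augmenting path remains; maximum flow = 16.
In the residual graph, reachable from Well: {Well, B, C, D, F, H}.
Min-cut edges: Well→A (3), D→G (11), H→Ref (2); capacity 3 + 11 + 2 = 16.
This cut is saturated, so no flow can exceed 16.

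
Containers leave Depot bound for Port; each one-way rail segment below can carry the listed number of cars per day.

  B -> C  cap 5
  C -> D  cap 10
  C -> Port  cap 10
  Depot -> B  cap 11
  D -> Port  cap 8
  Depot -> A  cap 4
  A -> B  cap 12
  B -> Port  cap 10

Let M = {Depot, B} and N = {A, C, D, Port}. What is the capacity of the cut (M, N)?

19

Edges leaving {Depot, B}: Depot→A (4), B→C (5), B→Port (10).
Cut capacity = 4 + 5 + 10 = 19.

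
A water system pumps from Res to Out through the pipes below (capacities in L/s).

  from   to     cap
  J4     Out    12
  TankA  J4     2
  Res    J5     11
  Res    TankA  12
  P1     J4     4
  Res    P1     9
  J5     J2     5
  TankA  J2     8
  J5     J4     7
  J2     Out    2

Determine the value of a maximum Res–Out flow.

14

Augment Res→TankA→J2→Out: bottleneck 2, flow now 2.
Augment Res→TankA→J4→Out: bottleneck 2, flow now 4.
Augment Res→J5→J4→Out: bottleneck 7, flow now 11.
Augment Res→P1→J4→Out: bottleneck 3, flow now 14.
No augmenting path remains; maximum flow = 14.
In the residual graph, reachable from Res: {Res, TankA, J5, P1, J2, J4}.
Min-cut edges: J2→Out (2), J4→Out (12); capacity 2 + 12 = 14.
This cut is saturated, so no flow can exceed 14.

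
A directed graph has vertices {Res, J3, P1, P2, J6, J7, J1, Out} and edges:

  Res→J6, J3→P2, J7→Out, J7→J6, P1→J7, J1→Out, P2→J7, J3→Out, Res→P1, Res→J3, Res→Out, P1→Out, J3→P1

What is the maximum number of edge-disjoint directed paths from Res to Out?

3

Assign every edge capacity 1; by Menger, the answer equals the max flow.
Path Res→Out (+1); total 1.
Path Res→J3→Out (+1); total 2.
Path Res→P1→Out (+1); total 3.
No residual Res→Out path; max flow = 3.
Certifying cut of size 3: {Res→J3, Res→Out, Res→P1}.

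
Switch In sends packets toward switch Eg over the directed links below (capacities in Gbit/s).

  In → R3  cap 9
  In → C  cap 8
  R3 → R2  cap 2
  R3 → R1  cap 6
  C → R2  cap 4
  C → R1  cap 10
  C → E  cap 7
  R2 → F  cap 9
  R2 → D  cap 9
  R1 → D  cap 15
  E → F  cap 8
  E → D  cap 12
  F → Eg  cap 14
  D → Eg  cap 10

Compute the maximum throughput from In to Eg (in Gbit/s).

Augment In→R3→R2→F→Eg: bottleneck 2, flow now 2.
Augment In→R3→R1→D→Eg: bottleneck 6, flow now 8.
Augment In→C→R2→F→Eg: bottleneck 4, flow now 12.
Augment In→C→R1→D→Eg: bottleneck 4, flow now 16.
No augmenting path remains; maximum flow = 16.
In the residual graph, reachable from In: {In, R3}.
Min-cut edges: In→C (8), R3→R2 (2), R3→R1 (6); capacity 8 + 2 + 6 = 16.
This cut is saturated, so no flow can exceed 16.

16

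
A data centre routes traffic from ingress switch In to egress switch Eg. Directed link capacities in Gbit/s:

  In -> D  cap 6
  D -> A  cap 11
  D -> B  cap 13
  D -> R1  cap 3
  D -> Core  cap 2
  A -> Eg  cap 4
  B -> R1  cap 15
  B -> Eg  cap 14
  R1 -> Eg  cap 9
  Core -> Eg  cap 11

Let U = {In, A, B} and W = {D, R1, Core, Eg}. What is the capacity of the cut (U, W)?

39

Edges leaving {In, A, B}: In→D (6), A→Eg (4), B→R1 (15), B→Eg (14).
Cut capacity = 6 + 4 + 15 + 14 = 39.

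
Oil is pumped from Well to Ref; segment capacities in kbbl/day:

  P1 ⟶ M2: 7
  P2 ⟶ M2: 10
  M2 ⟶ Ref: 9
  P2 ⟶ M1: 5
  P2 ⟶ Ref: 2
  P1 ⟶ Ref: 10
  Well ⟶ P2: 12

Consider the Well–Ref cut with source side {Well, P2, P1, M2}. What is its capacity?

Edges leaving {Well, P2, P1, M2}: P2→M1 (5), P2→Ref (2), P1→Ref (10), M2→Ref (9).
Cut capacity = 5 + 2 + 10 + 9 = 26.

26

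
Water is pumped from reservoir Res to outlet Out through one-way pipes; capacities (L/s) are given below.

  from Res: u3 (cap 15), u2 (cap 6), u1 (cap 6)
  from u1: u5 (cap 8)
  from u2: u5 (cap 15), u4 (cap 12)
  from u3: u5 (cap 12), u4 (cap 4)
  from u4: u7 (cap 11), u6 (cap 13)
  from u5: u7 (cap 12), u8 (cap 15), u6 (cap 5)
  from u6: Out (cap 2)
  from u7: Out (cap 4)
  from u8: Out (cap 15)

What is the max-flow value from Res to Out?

Augment Res→u1→u5→u6→Out: bottleneck 2, flow now 2.
Augment Res→u1→u5→u7→Out: bottleneck 4, flow now 6.
Augment Res→u2→u5→u8→Out: bottleneck 6, flow now 12.
Augment Res→u3→u5→u8→Out: bottleneck 9, flow now 21.
No augmenting path remains; maximum flow = 21.
In the residual graph, reachable from Res: {Res, u1, u2, u3, u4, u5, u6, u7}.
Min-cut edges: u5→u8 (15), u6→Out (2), u7→Out (4); capacity 15 + 2 + 4 = 21.
This cut is saturated, so no flow can exceed 21.

21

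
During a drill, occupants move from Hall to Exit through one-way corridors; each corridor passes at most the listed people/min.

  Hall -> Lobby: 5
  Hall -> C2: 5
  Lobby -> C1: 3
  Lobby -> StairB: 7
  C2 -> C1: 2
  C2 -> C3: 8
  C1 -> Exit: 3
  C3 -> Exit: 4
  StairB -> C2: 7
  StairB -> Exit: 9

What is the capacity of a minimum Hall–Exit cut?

10

Augment Hall→Lobby→C1→Exit: bottleneck 3, flow now 3.
Augment Hall→Lobby→StairB→Exit: bottleneck 2, flow now 5.
Augment Hall→C2→C3→Exit: bottleneck 4, flow now 9.
Augment Hall→C2→C1→Lobby→StairB→Exit: bottleneck 1, flow now 10. (uses reverse residual edge)
No augmenting path remains; maximum flow = 10.
By max-flow min-cut, the minimum cut capacity equals the max flow.
In the residual graph, reachable from Hall: {Hall}.
Min-cut edges: Hall→Lobby (5), Hall→C2 (5); capacity 5 + 5 = 10.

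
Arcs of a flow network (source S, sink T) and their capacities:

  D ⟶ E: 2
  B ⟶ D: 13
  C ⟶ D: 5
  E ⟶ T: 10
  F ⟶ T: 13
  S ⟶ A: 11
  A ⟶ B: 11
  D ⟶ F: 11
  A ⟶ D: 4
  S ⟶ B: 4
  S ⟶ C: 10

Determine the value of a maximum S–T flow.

13

Augment S→A→D→E→T: bottleneck 2, flow now 2.
Augment S→A→D→F→T: bottleneck 2, flow now 4.
Augment S→B→D→F→T: bottleneck 4, flow now 8.
Augment S→C→D→F→T: bottleneck 5, flow now 13.
No augmenting path remains; maximum flow = 13.
In the residual graph, reachable from S: {S, A, B, C, D}.
Min-cut edges: D→E (2), D→F (11); capacity 2 + 11 = 13.
This cut is saturated, so no flow can exceed 13.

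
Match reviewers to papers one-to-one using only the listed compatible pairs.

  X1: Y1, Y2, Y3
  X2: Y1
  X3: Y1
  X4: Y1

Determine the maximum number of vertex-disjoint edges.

2

Unit-capacity flow: source→left, listed edges, right→sink; max matching = max flow.
Augmenting path X1→Y1 (+1); matched 1.
Augmenting path X2→Y1→X1→Y2 (+1); matched 2.
No augmenting path remains; maximum matching = 2.
König certificate: {X1, Y1} is a vertex cover of size 2 (every listed pair touches it), so no matching can be larger.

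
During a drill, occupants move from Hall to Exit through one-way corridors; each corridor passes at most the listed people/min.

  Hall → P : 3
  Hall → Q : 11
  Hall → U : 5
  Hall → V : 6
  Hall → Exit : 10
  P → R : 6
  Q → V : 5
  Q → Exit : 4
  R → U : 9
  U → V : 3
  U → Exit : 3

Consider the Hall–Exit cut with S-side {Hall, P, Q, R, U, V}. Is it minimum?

Yes — it is a minimum cut (capacity 17).

Given cut capacity: 10 + 4 + 3 = 17.
Augment Hall→Exit: bottleneck 10, flow now 10.
Augment Hall→Q→Exit: bottleneck 4, flow now 14.
Augment Hall→U→Exit: bottleneck 3, flow now 17.
No augmenting path remains; maximum flow = 17.
Cut capacity 17 equals the max flow, so it is a minimum cut.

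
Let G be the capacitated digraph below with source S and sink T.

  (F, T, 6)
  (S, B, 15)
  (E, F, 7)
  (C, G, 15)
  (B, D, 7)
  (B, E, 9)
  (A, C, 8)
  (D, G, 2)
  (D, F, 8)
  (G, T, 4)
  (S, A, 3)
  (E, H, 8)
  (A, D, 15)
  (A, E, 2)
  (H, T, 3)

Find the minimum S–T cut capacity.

Augment S→A→C→G→T: bottleneck 3, flow now 3.
Augment S→B→D→F→T: bottleneck 6, flow now 9.
Augment S→B→D→G→T: bottleneck 1, flow now 10.
Augment S→B→E→H→T: bottleneck 3, flow now 13.
No augmenting path remains; maximum flow = 13.
By max-flow min-cut, the minimum cut capacity equals the max flow.
In the residual graph, reachable from S: {S, A, B, C, D, E, F, G, H}.
Min-cut edges: F→T (6), G→T (4), H→T (3); capacity 6 + 4 + 3 = 13.

13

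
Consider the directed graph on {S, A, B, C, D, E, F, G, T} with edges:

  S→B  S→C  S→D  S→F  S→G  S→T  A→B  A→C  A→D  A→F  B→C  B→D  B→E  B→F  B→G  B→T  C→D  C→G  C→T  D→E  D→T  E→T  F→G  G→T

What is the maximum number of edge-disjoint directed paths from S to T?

Assign every edge capacity 1; by Menger, the answer equals the max flow.
Path S→T (+1); total 1.
Path S→B→T (+1); total 2.
Path S→C→T (+1); total 3.
Path S→D→T (+1); total 4.
Path S→G→T (+1); total 5.
No residual S→T path; max flow = 5.
Certifying cut of size 5: {G→T, S→B, S→C, S→D, S→T}.

5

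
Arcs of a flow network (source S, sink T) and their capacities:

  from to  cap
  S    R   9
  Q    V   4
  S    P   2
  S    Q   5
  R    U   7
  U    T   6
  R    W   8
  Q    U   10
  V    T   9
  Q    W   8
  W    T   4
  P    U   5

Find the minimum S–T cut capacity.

14

Augment S→P→U→T: bottleneck 2, flow now 2.
Augment S→Q→U→T: bottleneck 4, flow now 6.
Augment S→Q→V→T: bottleneck 1, flow now 7.
Augment S→R→W→T: bottleneck 4, flow now 11.
Augment S→R→U→Q→V→T: bottleneck 3, flow now 14. (uses reverse residual edge)
No augmenting path remains; maximum flow = 14.
By max-flow min-cut, the minimum cut capacity equals the max flow.
In the residual graph, reachable from S: {S, P, Q, R, U, W}.
Min-cut edges: Q→V (4), U→T (6), W→T (4); capacity 4 + 6 + 4 = 14.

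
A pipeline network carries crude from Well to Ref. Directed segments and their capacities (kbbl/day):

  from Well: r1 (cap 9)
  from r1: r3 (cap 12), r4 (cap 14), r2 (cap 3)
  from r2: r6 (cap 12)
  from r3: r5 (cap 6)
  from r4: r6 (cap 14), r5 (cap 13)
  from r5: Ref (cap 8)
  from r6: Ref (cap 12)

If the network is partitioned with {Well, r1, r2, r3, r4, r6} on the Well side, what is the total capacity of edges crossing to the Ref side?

Edges leaving {Well, r1, r2, r3, r4, r6}: r3→r5 (6), r4→r5 (13), r6→Ref (12).
Cut capacity = 6 + 13 + 12 = 31.

31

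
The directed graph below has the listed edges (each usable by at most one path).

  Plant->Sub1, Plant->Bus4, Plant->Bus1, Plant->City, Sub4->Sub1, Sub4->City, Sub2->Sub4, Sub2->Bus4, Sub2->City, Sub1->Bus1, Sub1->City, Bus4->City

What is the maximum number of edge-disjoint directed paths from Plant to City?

Assign every edge capacity 1; by Menger, the answer equals the max flow.
Path Plant→City (+1); total 1.
Path Plant→Sub1→City (+1); total 2.
Path Plant→Bus4→City (+1); total 3.
No residual Plant→City path; max flow = 3.
Certifying cut of size 3: {Plant→Bus4, Plant→City, Plant→Sub1}.

3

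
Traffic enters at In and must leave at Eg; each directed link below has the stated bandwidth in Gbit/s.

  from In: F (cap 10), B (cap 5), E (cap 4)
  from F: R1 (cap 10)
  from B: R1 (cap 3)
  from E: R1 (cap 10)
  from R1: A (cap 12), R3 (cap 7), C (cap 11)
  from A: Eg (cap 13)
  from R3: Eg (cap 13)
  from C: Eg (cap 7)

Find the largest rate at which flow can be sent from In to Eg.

17

Augment In→F→R1→A→Eg: bottleneck 10, flow now 10.
Augment In→B→R1→A→Eg: bottleneck 2, flow now 12.
Augment In→B→R1→R3→Eg: bottleneck 1, flow now 13.
Augment In→E→R1→R3→Eg: bottleneck 4, flow now 17.
No augmenting path remains; maximum flow = 17.
In the residual graph, reachable from In: {In, B}.
Min-cut edges: In→F (10), In→E (4), B→R1 (3); capacity 10 + 4 + 3 = 17.
This cut is saturated, so no flow can exceed 17.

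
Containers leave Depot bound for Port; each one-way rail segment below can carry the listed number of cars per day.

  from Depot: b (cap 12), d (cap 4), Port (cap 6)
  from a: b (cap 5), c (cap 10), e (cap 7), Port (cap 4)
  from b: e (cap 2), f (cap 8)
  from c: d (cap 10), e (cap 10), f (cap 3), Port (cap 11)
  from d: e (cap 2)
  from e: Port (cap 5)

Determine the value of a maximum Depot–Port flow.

Augment Depot→Port: bottleneck 6, flow now 6.
Augment Depot→b→e→Port: bottleneck 2, flow now 8.
Augment Depot→d→e→Port: bottleneck 2, flow now 10.
No augmenting path remains; maximum flow = 10.
In the residual graph, reachable from Depot: {Depot, b, d, f}.
Min-cut edges: Depot→Port (6), b→e (2), d→e (2); capacity 6 + 2 + 2 = 10.
This cut is saturated, so no flow can exceed 10.

10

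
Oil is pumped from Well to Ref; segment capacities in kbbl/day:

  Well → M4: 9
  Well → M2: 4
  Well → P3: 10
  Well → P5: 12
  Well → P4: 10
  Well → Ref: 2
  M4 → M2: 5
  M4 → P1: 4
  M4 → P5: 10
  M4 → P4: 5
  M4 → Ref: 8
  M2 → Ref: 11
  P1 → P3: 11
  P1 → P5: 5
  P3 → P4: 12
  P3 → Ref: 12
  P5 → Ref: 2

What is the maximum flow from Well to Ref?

Augment Well→Ref: bottleneck 2, flow now 2.
Augment Well→M4→Ref: bottleneck 8, flow now 10.
Augment Well→M2→Ref: bottleneck 4, flow now 14.
Augment Well→P3→Ref: bottleneck 10, flow now 24.
Augment Well→P5→Ref: bottleneck 2, flow now 26.
Augment Well→M4→M2→Ref: bottleneck 1, flow now 27.
No augmenting path remains; maximum flow = 27.
In the residual graph, reachable from Well: {Well, P5, P4}.
Min-cut edges: Well→M4 (9), Well→M2 (4), Well→P3 (10), Well→Ref (2), P5→Ref (2); capacity 9 + 4 + 10 + 2 + 2 = 27.
This cut is saturated, so no flow can exceed 27.

27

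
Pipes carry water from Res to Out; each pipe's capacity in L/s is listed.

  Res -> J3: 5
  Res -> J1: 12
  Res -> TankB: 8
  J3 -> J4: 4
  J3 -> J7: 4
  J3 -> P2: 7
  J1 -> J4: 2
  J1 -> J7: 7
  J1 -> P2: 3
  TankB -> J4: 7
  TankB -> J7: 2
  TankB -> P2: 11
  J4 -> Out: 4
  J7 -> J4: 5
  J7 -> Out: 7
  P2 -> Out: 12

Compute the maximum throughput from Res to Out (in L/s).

Augment Res→J3→J4→Out: bottleneck 4, flow now 4.
Augment Res→J3→J7→Out: bottleneck 1, flow now 5.
Augment Res→J1→J7→Out: bottleneck 6, flow now 11.
Augment Res→J1→P2→Out: bottleneck 3, flow now 14.
Augment Res→TankB→P2→Out: bottleneck 8, flow now 22.
Augment Res→J1→J4→J3→P2→Out: bottleneck 1, flow now 23. (uses reverse residual edge)
No augmenting path remains; maximum flow = 23.
In the residual graph, reachable from Res: {Res, J3, J1, TankB, J4, J7, P2}.
Min-cut edges: J4→Out (4), J7→Out (7), P2→Out (12); capacity 4 + 7 + 12 = 23.
This cut is saturated, so no flow can exceed 23.

23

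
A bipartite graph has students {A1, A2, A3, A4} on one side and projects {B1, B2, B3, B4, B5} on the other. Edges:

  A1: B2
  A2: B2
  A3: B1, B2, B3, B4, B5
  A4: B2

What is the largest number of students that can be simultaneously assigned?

2

Unit-capacity flow: source→left, listed edges, right→sink; max matching = max flow.
Augmenting path A1→B2 (+1); matched 1.
Augmenting path A3→B1 (+1); matched 2.
No augmenting path remains; maximum matching = 2.
König certificate: {A3, B2} is a vertex cover of size 2 (every listed pair touches it), so no matching can be larger.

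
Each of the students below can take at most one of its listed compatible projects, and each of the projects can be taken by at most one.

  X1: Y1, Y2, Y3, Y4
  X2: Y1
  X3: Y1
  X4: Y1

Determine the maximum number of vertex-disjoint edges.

Unit-capacity flow: source→left, listed edges, right→sink; max matching = max flow.
Augmenting path X1→Y1 (+1); matched 1.
Augmenting path X2→Y1→X1→Y2 (+1); matched 2.
No augmenting path remains; maximum matching = 2.
König certificate: {X1, Y1} is a vertex cover of size 2 (every listed pair touches it), so no matching can be larger.

2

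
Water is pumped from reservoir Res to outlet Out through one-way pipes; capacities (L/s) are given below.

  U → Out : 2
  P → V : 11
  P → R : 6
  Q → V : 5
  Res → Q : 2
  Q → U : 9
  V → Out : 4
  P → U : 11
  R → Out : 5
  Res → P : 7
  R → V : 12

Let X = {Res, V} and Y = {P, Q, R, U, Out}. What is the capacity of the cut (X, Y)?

13

Edges leaving {Res, V}: Res→P (7), Res→Q (2), V→Out (4).
Cut capacity = 7 + 2 + 4 = 13.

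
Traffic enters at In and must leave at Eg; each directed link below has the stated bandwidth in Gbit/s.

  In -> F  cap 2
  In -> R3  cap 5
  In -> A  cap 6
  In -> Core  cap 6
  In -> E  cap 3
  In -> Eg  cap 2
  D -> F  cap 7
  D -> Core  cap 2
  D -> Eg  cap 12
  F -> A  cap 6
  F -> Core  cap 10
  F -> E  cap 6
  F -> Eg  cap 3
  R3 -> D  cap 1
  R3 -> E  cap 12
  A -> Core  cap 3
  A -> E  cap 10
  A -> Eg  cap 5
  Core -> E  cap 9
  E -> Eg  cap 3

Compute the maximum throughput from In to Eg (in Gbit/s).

13

Augment In→Eg: bottleneck 2, flow now 2.
Augment In→F→Eg: bottleneck 2, flow now 4.
Augment In→A→Eg: bottleneck 5, flow now 9.
Augment In→E→Eg: bottleneck 3, flow now 12.
Augment In→R3→D→Eg: bottleneck 1, flow now 13.
No augmenting path remains; maximum flow = 13.
In the residual graph, reachable from In: {In, R3, A, Core, E}.
Min-cut edges: In→F (2), In→Eg (2), R3→D (1), A→Eg (5), E→Eg (3); capacity 2 + 2 + 1 + 5 + 3 = 13.
This cut is saturated, so no flow can exceed 13.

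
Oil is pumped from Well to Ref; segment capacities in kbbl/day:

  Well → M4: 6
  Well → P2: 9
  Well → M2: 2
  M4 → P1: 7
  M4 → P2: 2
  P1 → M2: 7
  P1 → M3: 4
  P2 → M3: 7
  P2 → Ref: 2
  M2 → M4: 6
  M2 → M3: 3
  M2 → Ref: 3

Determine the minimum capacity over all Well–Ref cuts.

5

Augment Well→P2→Ref: bottleneck 2, flow now 2.
Augment Well→M2→Ref: bottleneck 2, flow now 4.
Augment Well→M4→P1→M2→Ref: bottleneck 1, flow now 5.
No augmenting path remains; maximum flow = 5.
By max-flow min-cut, the minimum cut capacity equals the max flow.
In the residual graph, reachable from Well: {Well, M4, P1, P2, M2, M3}.
Min-cut edges: P2→Ref (2), M2→Ref (3); capacity 2 + 3 = 5.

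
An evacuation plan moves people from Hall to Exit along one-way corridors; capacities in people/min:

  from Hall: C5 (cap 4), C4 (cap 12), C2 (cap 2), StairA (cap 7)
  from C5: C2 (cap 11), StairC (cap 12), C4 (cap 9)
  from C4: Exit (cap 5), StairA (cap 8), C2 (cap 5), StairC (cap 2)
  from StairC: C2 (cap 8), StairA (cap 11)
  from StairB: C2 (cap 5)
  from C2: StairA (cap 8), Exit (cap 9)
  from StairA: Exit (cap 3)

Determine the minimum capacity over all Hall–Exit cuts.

17

Augment Hall→C4→Exit: bottleneck 5, flow now 5.
Augment Hall→C2→Exit: bottleneck 2, flow now 7.
Augment Hall→StairA→Exit: bottleneck 3, flow now 10.
Augment Hall→C5→C2→Exit: bottleneck 4, flow now 14.
Augment Hall→C4→C2→Exit: bottleneck 3, flow now 17.
No augmenting path remains; maximum flow = 17.
By max-flow min-cut, the minimum cut capacity equals the max flow.
In the residual graph, reachable from Hall: {Hall, C5, C4, StairC, C2, StairA}.
Min-cut edges: C4→Exit (5), C2→Exit (9), StairA→Exit (3); capacity 5 + 9 + 3 = 17.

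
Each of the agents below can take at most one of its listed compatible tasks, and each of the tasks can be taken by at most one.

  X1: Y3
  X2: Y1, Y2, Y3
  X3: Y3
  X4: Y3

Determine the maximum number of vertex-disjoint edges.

Unit-capacity flow: source→left, listed edges, right→sink; max matching = max flow.
Augmenting path X1→Y3 (+1); matched 1.
Augmenting path X2→Y1 (+1); matched 2.
No augmenting path remains; maximum matching = 2.
König certificate: {X2, Y3} is a vertex cover of size 2 (every listed pair touches it), so no matching can be larger.

2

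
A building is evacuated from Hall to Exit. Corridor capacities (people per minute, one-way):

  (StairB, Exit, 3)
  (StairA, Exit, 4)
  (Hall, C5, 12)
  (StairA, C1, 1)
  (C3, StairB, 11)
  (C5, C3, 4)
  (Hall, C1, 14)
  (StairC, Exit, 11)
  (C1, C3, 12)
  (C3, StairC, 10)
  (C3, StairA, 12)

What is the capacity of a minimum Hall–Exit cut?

Augment Hall→C1→C3→StairC→Exit: bottleneck 10, flow now 10.
Augment Hall→C1→C3→StairB→Exit: bottleneck 2, flow now 12.
Augment Hall→C5→C3→StairB→Exit: bottleneck 1, flow now 13.
Augment Hall→C5→C3→StairA→Exit: bottleneck 3, flow now 16.
No augmenting path remains; maximum flow = 16.
By max-flow min-cut, the minimum cut capacity equals the max flow.
In the residual graph, reachable from Hall: {Hall, C1, C5}.
Min-cut edges: C1→C3 (12), C5→C3 (4); capacity 12 + 4 = 16.

16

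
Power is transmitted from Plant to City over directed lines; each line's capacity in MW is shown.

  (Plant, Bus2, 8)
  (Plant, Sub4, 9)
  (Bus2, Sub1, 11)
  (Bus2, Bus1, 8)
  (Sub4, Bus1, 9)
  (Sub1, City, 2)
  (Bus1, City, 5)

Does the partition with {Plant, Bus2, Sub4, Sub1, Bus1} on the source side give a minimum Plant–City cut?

Given cut capacity: 2 + 5 = 7.
Augment Plant→Bus2→Sub1→City: bottleneck 2, flow now 2.
Augment Plant→Bus2→Bus1→City: bottleneck 5, flow now 7.
No augmenting path remains; maximum flow = 7.
Cut capacity 7 equals the max flow, so it is a minimum cut.

Yes — it is a minimum cut (capacity 7).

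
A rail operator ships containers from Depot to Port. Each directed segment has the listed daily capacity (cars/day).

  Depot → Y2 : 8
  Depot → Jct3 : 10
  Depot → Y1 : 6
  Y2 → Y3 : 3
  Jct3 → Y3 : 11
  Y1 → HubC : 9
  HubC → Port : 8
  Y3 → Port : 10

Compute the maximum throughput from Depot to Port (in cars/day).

Augment Depot→Y2→Y3→Port: bottleneck 3, flow now 3.
Augment Depot→Jct3→Y3→Port: bottleneck 7, flow now 10.
Augment Depot→Y1→HubC→Port: bottleneck 6, flow now 16.
No augmenting path remains; maximum flow = 16.
In the residual graph, reachable from Depot: {Depot, Y2, Jct3, Y3}.
Min-cut edges: Depot→Y1 (6), Y3→Port (10); capacity 6 + 10 = 16.
This cut is saturated, so no flow can exceed 16.

16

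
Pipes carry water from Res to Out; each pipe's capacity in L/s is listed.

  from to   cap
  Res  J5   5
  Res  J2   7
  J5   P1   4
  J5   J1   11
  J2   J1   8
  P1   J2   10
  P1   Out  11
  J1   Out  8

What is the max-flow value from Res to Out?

Augment Res→J5→P1→Out: bottleneck 4, flow now 4.
Augment Res→J5→J1→Out: bottleneck 1, flow now 5.
Augment Res→J2→J1→Out: bottleneck 7, flow now 12.
No augmenting path remains; maximum flow = 12.
In the residual graph, reachable from Res: {Res}.
Min-cut edges: Res→J5 (5), Res→J2 (7); capacity 5 + 7 = 12.
This cut is saturated, so no flow can exceed 12.

12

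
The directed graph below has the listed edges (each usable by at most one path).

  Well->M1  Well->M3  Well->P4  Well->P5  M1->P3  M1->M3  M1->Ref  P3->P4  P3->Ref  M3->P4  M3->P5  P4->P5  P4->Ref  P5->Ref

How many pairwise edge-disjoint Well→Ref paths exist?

Assign every edge capacity 1; by Menger, the answer equals the max flow.
Path Well→M1→Ref (+1); total 1.
Path Well→P4→Ref (+1); total 2.
Path Well→P5→Ref (+1); total 3.
No residual Well→Ref path; max flow = 3.
Certifying cut of size 3: {P4→Ref, P5→Ref, Well→M1}.

3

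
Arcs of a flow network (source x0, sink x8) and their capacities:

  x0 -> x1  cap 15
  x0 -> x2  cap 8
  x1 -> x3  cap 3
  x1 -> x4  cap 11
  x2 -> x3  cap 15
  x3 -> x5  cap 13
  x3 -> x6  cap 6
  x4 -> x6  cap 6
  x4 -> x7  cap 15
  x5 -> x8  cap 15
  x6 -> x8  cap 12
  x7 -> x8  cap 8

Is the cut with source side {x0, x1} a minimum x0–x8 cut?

Given cut capacity: 8 + 3 + 11 = 22.
Augment x0→x1→x3→x5→x8: bottleneck 3, flow now 3.
Augment x0→x1→x4→x6→x8: bottleneck 6, flow now 9.
Augment x0→x1→x4→x7→x8: bottleneck 5, flow now 14.
Augment x0→x2→x3→x5→x8: bottleneck 8, flow now 22.
No augmenting path remains; maximum flow = 22.
Cut capacity 22 equals the max flow, so it is a minimum cut.

Yes — it is a minimum cut (capacity 22).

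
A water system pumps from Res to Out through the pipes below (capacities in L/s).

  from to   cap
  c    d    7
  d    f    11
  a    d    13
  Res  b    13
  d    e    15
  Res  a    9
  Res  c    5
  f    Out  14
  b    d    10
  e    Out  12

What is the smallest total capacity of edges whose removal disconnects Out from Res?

23

Augment Res→a→d→e→Out: bottleneck 9, flow now 9.
Augment Res→b→d→e→Out: bottleneck 3, flow now 12.
Augment Res→b→d→f→Out: bottleneck 7, flow now 19.
Augment Res→c→d→f→Out: bottleneck 4, flow now 23.
No augmenting path remains; maximum flow = 23.
By max-flow min-cut, the minimum cut capacity equals the max flow.
In the residual graph, reachable from Res: {Res, a, b, c, d, e}.
Min-cut edges: d→f (11), e→Out (12); capacity 11 + 12 = 23.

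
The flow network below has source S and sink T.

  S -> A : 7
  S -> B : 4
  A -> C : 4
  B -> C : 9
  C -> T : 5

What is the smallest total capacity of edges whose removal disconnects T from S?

5

Augment S→A→C→T: bottleneck 4, flow now 4.
Augment S→B→C→T: bottleneck 1, flow now 5.
No augmenting path remains; maximum flow = 5.
By max-flow min-cut, the minimum cut capacity equals the max flow.
In the residual graph, reachable from S: {S, A, B, C}.
Min-cut edges: C→T (5); capacity 5 = 5.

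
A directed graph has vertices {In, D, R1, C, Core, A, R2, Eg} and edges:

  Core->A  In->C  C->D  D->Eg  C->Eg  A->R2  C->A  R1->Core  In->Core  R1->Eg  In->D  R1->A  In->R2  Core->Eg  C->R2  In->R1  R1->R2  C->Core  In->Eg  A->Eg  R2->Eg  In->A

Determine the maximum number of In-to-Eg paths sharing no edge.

Assign every edge capacity 1; by Menger, the answer equals the max flow.
Path In→Eg (+1); total 1.
Path In→D→Eg (+1); total 2.
Path In→R1→Eg (+1); total 3.
Path In→C→Eg (+1); total 4.
Path In→Core→Eg (+1); total 5.
Path In→A→Eg (+1); total 6.
Path In→R2→Eg (+1); total 7.
No residual In→Eg path; max flow = 7.
Certifying cut of size 7: {In→A, In→C, In→Core, In→D, In→Eg, In→R1, In→R2}.

7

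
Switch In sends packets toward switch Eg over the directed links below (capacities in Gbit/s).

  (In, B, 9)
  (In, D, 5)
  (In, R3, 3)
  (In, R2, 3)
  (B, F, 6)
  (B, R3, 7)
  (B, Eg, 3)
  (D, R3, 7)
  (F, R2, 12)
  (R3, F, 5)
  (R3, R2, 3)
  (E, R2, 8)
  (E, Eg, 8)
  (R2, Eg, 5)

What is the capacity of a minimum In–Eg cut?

8

Augment In→B→Eg: bottleneck 3, flow now 3.
Augment In→R2→Eg: bottleneck 3, flow now 6.
Augment In→R3→R2→Eg: bottleneck 2, flow now 8.
No augmenting path remains; maximum flow = 8.
By max-flow min-cut, the minimum cut capacity equals the max flow.
In the residual graph, reachable from In: {In, B, D, F, R3, R2}.
Min-cut edges: B→Eg (3), R2→Eg (5); capacity 3 + 5 = 8.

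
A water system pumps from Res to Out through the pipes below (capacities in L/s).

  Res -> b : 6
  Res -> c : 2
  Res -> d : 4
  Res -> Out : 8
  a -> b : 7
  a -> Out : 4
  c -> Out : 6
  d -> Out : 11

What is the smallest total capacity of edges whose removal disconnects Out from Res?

14

Augment Res→Out: bottleneck 8, flow now 8.
Augment Res→c→Out: bottleneck 2, flow now 10.
Augment Res→d→Out: bottleneck 4, flow now 14.
No augmenting path remains; maximum flow = 14.
By max-flow min-cut, the minimum cut capacity equals the max flow.
In the residual graph, reachable from Res: {Res, b}.
Min-cut edges: Res→c (2), Res→d (4), Res→Out (8); capacity 2 + 4 + 8 = 14.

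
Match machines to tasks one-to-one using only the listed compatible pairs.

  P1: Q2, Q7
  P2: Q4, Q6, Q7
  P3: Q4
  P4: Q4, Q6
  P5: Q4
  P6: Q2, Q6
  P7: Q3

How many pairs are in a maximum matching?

5

Unit-capacity flow: source→left, listed edges, right→sink; max matching = max flow.
Augmenting path P1→Q2 (+1); matched 1.
Augmenting path P2→Q4 (+1); matched 2.
Augmenting path P4→Q6 (+1); matched 3.
Augmenting path P7→Q3 (+1); matched 4.
Augmenting path P3→Q4→P2→Q7 (+1); matched 5.
No augmenting path remains; maximum matching = 5.
König certificate: {P7, Q2, Q4, Q6, Q7} is a vertex cover of size 5 (every listed pair touches it), so no matching can be larger.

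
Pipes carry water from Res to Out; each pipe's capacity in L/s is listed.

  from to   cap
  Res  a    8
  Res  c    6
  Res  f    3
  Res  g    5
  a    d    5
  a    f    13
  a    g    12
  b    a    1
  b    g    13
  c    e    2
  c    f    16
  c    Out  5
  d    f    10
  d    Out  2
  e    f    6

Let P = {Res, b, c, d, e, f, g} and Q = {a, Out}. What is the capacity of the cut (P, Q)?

Edges leaving {Res, b, c, d, e, f, g}: Res→a (8), b→a (1), c→Out (5), d→Out (2).
Cut capacity = 8 + 1 + 5 + 2 = 16.

16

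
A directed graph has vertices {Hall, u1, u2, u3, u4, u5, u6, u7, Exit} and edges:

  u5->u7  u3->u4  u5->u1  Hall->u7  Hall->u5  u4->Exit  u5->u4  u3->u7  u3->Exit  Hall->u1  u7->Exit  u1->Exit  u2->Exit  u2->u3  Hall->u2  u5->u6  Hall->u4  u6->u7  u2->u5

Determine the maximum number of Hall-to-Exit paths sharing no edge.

4

Assign every edge capacity 1; by Menger, the answer equals the max flow.
Path Hall→u1→Exit (+1); total 1.
Path Hall→u2→Exit (+1); total 2.
Path Hall→u4→Exit (+1); total 3.
Path Hall→u7→Exit (+1); total 4.
No residual Hall→Exit path; max flow = 4.
Certifying cut of size 4: {Hall→u2, u1→Exit, u4→Exit, u7→Exit}.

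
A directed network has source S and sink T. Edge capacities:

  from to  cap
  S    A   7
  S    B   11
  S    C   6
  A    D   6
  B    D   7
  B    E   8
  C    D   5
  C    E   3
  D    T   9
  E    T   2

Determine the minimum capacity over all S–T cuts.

11

Augment S→A→D→T: bottleneck 6, flow now 6.
Augment S→B→D→T: bottleneck 3, flow now 9.
Augment S→B→E→T: bottleneck 2, flow now 11.
No augmenting path remains; maximum flow = 11.
By max-flow min-cut, the minimum cut capacity equals the max flow.
In the residual graph, reachable from S: {S, A, B, C, D, E}.
Min-cut edges: D→T (9), E→T (2); capacity 9 + 2 = 11.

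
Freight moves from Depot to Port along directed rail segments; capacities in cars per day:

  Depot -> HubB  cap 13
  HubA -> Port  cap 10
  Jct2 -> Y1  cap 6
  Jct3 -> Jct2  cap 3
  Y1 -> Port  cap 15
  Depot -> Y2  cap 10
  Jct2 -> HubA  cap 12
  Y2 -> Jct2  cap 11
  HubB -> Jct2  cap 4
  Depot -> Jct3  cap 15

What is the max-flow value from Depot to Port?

16

Augment Depot→Jct3→Jct2→HubA→Port: bottleneck 3, flow now 3.
Augment Depot→Y2→Jct2→HubA→Port: bottleneck 7, flow now 10.
Augment Depot→Y2→Jct2→Y1→Port: bottleneck 3, flow now 13.
Augment Depot→HubB→Jct2→Y1→Port: bottleneck 3, flow now 16.
No augmenting path remains; maximum flow = 16.
In the residual graph, reachable from Depot: {Depot, Jct3, Y2, HubB, Jct2, HubA}.
Min-cut edges: Jct2→Y1 (6), HubA→Port (10); capacity 6 + 10 = 16.
This cut is saturated, so no flow can exceed 16.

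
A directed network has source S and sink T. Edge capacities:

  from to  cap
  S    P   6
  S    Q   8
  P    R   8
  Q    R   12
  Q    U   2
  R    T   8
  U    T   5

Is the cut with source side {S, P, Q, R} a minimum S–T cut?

Yes — it is a minimum cut (capacity 10).

Given cut capacity: 2 + 8 = 10.
Augment S→P→R→T: bottleneck 6, flow now 6.
Augment S→Q→R→T: bottleneck 2, flow now 8.
Augment S→Q→U→T: bottleneck 2, flow now 10.
No augmenting path remains; maximum flow = 10.
Cut capacity 10 equals the max flow, so it is a minimum cut.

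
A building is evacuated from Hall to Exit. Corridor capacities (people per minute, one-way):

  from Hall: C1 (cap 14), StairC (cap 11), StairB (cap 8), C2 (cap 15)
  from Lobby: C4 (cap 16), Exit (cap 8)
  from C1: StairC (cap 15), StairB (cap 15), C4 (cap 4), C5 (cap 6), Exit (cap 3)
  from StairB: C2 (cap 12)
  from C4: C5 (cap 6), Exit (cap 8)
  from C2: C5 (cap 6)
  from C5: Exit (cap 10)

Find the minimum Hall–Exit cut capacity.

Augment Hall→C1→Exit: bottleneck 3, flow now 3.
Augment Hall→C1→C4→Exit: bottleneck 4, flow now 7.
Augment Hall→C1→C5→Exit: bottleneck 6, flow now 13.
Augment Hall→C2→C5→Exit: bottleneck 4, flow now 17.
No augmenting path remains; maximum flow = 17.
By max-flow min-cut, the minimum cut capacity equals the max flow.
In the residual graph, reachable from Hall: {Hall, C1, StairC, StairB, C2, C5}.
Min-cut edges: C1→C4 (4), C1→Exit (3), C5→Exit (10); capacity 4 + 3 + 10 = 17.

17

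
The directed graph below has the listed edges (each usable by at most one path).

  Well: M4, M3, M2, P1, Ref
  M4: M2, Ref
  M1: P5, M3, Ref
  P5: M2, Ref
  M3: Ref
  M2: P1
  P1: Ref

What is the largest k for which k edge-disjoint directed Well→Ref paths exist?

Assign every edge capacity 1; by Menger, the answer equals the max flow.
Path Well→Ref (+1); total 1.
Path Well→M4→Ref (+1); total 2.
Path Well→M3→Ref (+1); total 3.
Path Well→P1→Ref (+1); total 4.
No residual Well→Ref path; max flow = 4.
Certifying cut of size 4: {P1→Ref, Well→M3, Well→M4, Well→Ref}.

4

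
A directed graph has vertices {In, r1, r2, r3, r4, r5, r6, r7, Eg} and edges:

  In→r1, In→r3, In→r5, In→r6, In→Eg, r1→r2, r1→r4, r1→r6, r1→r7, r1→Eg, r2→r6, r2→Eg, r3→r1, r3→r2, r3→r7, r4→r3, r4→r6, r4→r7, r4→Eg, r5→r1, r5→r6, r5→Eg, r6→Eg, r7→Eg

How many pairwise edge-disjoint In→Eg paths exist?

Assign every edge capacity 1; by Menger, the answer equals the max flow.
Path In→Eg (+1); total 1.
Path In→r1→Eg (+1); total 2.
Path In→r5→Eg (+1); total 3.
Path In→r6→Eg (+1); total 4.
Path In→r3→r2→Eg (+1); total 5.
No residual In→Eg path; max flow = 5.
Certifying cut of size 5: {In→Eg, In→r1, In→r3, In→r5, In→r6}.

5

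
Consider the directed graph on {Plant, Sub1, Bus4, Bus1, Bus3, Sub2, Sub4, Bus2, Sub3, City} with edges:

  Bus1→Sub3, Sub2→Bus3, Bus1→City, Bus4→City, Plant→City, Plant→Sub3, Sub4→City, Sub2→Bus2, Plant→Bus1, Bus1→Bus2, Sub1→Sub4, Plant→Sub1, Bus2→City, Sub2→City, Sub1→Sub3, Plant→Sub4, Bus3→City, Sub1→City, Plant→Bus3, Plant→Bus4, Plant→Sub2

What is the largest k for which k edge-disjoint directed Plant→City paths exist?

Assign every edge capacity 1; by Menger, the answer equals the max flow.
Path Plant→City (+1); total 1.
Path Plant→Sub1→City (+1); total 2.
Path Plant→Bus4→City (+1); total 3.
Path Plant→Bus1→City (+1); total 4.
Path Plant→Bus3→City (+1); total 5.
Path Plant→Sub2→City (+1); total 6.
Path Plant→Sub4→City (+1); total 7.
No residual Plant→City path; max flow = 7.
Certifying cut of size 7: {Plant→Bus1, Plant→Bus3, Plant→Bus4, Plant→City, Plant→Sub1, Plant→Sub2, Plant→Sub4}.

7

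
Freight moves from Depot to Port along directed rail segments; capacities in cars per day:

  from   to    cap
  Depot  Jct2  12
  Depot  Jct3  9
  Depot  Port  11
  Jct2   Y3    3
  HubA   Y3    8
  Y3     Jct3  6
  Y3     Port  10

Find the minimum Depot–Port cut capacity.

14

Augment Depot→Port: bottleneck 11, flow now 11.
Augment Depot→Jct2→Y3→Port: bottleneck 3, flow now 14.
No augmenting path remains; maximum flow = 14.
By max-flow min-cut, the minimum cut capacity equals the max flow.
In the residual graph, reachable from Depot: {Depot, Jct2, Jct3}.
Min-cut edges: Depot→Port (11), Jct2→Y3 (3); capacity 11 + 3 = 14.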